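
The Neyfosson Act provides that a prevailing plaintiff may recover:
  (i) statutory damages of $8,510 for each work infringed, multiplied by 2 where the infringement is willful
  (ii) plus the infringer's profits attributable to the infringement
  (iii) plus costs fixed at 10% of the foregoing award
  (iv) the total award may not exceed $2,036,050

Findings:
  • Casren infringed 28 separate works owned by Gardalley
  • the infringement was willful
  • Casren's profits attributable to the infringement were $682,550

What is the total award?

$1,275,021

Statutory damages: 28 × $8,510 = $238,280
Doubled: 2 × $238,280 = $476,560
Combined award: $476,560 + $682,550 = $1,159,110
Costs: 10% of $1,159,110 = $115,911
Award plus costs: $1,159,110 + $115,911 = $1,275,021
Cap at $2,036,050: $1,275,021 is within the cap, no reduction.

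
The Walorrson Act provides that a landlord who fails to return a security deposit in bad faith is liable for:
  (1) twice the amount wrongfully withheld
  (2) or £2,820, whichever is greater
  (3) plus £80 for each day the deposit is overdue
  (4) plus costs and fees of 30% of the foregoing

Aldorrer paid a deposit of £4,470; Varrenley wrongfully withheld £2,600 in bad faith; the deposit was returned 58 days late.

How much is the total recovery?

£12,792

Doubled: 2 × £2,600 = £5,200
Minimum £2,820: £5,200 meets the minimum, no increase.
Late-return penalty: 58 × £80 = £4,640
Damages plus late penalty: £5,200 + £4,640 = £9,840
Costs and fees: 30% of £9,840 = £2,952
Total recovery: £9,840 + £2,952 = £12,792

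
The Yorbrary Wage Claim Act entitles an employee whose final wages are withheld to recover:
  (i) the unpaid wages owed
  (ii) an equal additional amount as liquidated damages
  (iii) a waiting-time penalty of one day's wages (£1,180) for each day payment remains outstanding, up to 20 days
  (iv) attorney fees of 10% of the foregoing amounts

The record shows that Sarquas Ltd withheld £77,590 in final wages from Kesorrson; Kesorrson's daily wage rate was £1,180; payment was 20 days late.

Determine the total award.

£196,658

Liquidated damages (equal amount): £77,590
Penalty days: min(20, 20) = 20
Waiting-time penalty: 20 × £1,180 = £23,600
Subtotal: £77,590 + £77,590 + £23,600 = £178,780
Attorney fees: 10% of £178,780 = £17,878
Total award: £178,780 + £17,878 = £196,658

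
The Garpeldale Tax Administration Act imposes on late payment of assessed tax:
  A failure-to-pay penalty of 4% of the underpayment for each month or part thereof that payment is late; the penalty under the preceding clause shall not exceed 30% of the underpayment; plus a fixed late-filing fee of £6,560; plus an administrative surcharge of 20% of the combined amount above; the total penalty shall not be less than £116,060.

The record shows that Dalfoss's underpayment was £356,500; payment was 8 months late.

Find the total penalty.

£136,212

Accrued rate: 4% × 8 = 32%, capped at 30% → 30%
Failure-to-pay penalty: 30% of £356,500 = £106,950
Penalty before surcharge: £106,950 + £6,560 = £113,510
Administrative surcharge: 20% of £113,510 = £22,702
Total penalty: £113,510 + £22,702 = £136,212
Minimum £116,060: £136,212 meets the minimum, no increase.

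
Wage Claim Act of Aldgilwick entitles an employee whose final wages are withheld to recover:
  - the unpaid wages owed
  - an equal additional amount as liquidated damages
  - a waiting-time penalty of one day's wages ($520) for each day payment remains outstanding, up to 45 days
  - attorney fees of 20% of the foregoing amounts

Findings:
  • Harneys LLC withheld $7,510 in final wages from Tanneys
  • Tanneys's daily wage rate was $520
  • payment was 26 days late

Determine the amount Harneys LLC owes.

$34,248

Liquidated damages (equal amount): $7,510
Penalty days: min(26, 45) = 26
Waiting-time penalty: 26 × $520 = $13,520
Subtotal: $7,510 + $7,510 + $13,520 = $28,540
Attorney fees: 20% of $28,540 = $5,708
Total award: $28,540 + $5,708 = $34,248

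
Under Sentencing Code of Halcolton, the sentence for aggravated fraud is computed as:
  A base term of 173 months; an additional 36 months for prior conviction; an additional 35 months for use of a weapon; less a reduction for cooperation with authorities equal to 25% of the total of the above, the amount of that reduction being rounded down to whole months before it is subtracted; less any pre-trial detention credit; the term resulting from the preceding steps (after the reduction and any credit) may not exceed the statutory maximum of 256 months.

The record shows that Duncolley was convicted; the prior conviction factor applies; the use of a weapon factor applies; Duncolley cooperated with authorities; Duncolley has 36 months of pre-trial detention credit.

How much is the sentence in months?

147 months

Prior conviction enhancement: +36 months
Use of a weapon enhancement: +35 months
Adjusted term: 173 months + 36 months + 35 months = 244 months
Cooperation with authorities reduction: 25% of 244 months = 61 months (rounded down)
After reduction: 244 − 61 = 183 months
Less pre-trial detention credit: 183 months − 36 months = 147 months
Cap at 256 months: 147 months is within the cap, no reduction.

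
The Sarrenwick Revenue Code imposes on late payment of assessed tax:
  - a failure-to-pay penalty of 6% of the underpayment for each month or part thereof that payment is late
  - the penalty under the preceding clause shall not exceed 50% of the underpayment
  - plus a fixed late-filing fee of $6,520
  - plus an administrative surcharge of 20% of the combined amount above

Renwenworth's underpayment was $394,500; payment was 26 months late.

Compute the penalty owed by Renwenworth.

Accrued rate: 6% × 26 = 156%, capped at 50% → 50%
Failure-to-pay penalty: 50% of $394,500 = $197,250
Penalty before surcharge: $197,250 + $6,520 = $203,770
Administrative surcharge: 20% of $203,770 = $40,754
Total penalty: $203,770 + $40,754 = $244,524

$244,524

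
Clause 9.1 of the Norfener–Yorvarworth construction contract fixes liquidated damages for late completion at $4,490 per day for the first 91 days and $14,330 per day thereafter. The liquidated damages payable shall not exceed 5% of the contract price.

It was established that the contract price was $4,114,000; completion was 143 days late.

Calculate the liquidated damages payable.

$205,700

First 91 days: 91 × $4,490 = $408,590
Remaining days: (143 − 91) × $14,330 = $745,160
Accrued per-day damages: $408,590 + $745,160 = $1,153,750
Cap: 5% of $4,114,000 = $205,700
Cap at $205,700: $1,153,750 exceeds the cap → $205,700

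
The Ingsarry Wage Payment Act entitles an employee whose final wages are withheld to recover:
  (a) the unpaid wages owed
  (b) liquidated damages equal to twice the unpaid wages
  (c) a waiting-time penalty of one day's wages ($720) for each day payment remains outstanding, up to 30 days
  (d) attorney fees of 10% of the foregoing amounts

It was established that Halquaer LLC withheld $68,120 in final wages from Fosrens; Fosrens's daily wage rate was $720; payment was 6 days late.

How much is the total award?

$229,548

Doubled: 2 × $68,120 = $136,240
Penalty days: min(6, 30) = 6
Waiting-time penalty: 6 × $720 = $4,320
Subtotal: $68,120 + $136,240 + $4,320 = $208,680
Attorney fees: 10% of $208,680 = $20,868
Total award: $208,680 + $20,868 = $229,548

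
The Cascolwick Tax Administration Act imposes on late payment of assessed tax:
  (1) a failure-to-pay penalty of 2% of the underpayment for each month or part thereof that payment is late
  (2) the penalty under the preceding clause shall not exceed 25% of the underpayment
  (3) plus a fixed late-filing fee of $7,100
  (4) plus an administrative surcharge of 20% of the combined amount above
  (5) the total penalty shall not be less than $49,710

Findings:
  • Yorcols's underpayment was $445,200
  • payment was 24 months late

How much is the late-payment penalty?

Accrued rate: 2% × 24 = 48%, capped at 25% → 25%
Failure-to-pay penalty: 25% of $445,200 = $111,300
Penalty before surcharge: $111,300 + $7,100 = $118,400
Administrative surcharge: 20% of $118,400 = $23,680
Total penalty: $118,400 + $23,680 = $142,080
Minimum $49,710: $142,080 meets the minimum, no increase.

$142,080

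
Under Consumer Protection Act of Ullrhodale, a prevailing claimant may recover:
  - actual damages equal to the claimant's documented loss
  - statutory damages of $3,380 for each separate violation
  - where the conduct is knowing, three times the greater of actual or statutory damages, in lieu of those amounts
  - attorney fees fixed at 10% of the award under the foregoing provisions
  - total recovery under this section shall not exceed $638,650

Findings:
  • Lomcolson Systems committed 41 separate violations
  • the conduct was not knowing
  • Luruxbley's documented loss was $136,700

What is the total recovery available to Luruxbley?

Statutory damages: 41 × $3,380 = $138,580
Conduct not knowing: the in-lieu enhancement does not apply.
Actual plus statutory damages: $136,700 + $138,580 = $275,280
Attorney fees: 10% of $275,280 = $27,528
Total before cap: $275,280 + $27,528 = $302,808
Cap at $638,650: $302,808 is within the cap, no reduction.

$302,808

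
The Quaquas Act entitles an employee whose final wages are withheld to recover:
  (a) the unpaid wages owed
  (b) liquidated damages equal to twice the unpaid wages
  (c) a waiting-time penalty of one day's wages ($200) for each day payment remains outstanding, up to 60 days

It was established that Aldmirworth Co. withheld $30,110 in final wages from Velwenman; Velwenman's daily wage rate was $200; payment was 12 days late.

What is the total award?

Doubled: 2 × $30,110 = $60,220
Penalty days: min(12, 60) = 12
Waiting-time penalty: 12 × $200 = $2,400
Total award: $30,110 + $60,220 + $2,400 = $92,730

$92,730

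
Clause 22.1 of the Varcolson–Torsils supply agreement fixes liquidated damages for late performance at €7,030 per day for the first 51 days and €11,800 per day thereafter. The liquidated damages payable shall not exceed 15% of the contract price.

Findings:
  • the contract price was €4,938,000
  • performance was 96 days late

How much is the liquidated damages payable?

€740,700

First 51 days: 51 × €7,030 = €358,530
Remaining days: (96 − 51) × €11,800 = €531,000
Accrued per-day damages: €358,530 + €531,000 = €889,530
Cap: 15% of €4,938,000 = €740,700
Cap at €740,700: €889,530 exceeds the cap → €740,700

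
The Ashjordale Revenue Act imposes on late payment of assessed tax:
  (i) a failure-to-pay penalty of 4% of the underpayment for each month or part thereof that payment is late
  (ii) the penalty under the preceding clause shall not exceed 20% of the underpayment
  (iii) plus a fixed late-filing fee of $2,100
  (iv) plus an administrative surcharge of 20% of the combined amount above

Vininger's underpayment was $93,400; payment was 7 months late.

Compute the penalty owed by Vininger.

Accrued rate: 4% × 7 = 28%, capped at 20% → 20%
Failure-to-pay penalty: 20% of $93,400 = $18,680
Penalty before surcharge: $18,680 + $2,100 = $20,780
Administrative surcharge: 20% of $20,780 = $4,156
Total penalty: $20,780 + $4,156 = $24,936

$24,936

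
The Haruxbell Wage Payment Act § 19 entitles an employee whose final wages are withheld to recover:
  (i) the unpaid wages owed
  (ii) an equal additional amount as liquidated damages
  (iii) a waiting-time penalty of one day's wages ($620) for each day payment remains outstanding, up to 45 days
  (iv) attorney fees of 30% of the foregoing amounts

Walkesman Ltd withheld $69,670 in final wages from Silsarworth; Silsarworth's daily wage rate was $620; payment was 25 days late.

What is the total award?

Total award: $201,292

Liquidated damages (equal amount): $69,670
Penalty days: min(25, 45) = 25
Waiting-time penalty: 25 × $620 = $15,500
Subtotal: $69,670 + $69,670 + $15,500 = $154,840
Attorney fees: 30% of $154,840 = $46,452
Total award: $154,840 + $46,452 = $201,292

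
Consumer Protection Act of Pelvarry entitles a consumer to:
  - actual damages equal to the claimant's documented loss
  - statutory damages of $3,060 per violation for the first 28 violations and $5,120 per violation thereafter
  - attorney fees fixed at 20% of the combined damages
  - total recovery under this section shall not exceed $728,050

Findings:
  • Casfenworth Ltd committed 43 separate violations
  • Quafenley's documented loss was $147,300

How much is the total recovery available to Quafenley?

$371,736

First 28 violations: 28 × $3,060 = $85,680
Remaining violations: (43 − 28) × $5,120 = $76,800
Statutory damages: $85,680 + $76,800 = $162,480
Combined damages: $147,300 + $162,480 = $309,780
Attorney fees: 20% of $309,780 = $61,956
Total before cap: $309,780 + $61,956 = $371,736
Cap at $728,050: $371,736 is within the cap, no reduction.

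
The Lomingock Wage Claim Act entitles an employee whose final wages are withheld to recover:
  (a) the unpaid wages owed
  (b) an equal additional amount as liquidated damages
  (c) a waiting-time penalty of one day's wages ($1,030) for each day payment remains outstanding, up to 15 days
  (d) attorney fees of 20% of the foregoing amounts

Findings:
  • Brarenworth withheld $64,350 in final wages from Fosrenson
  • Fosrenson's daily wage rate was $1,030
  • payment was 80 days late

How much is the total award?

Liquidated damages (equal amount): $64,350
Penalty days: min(80, 15) = 15
Waiting-time penalty: 15 × $1,030 = $15,450
Subtotal: $64,350 + $64,350 + $15,450 = $144,150
Attorney fees: 20% of $144,150 = $28,830
Total award: $144,150 + $28,830 = $172,980

$172,980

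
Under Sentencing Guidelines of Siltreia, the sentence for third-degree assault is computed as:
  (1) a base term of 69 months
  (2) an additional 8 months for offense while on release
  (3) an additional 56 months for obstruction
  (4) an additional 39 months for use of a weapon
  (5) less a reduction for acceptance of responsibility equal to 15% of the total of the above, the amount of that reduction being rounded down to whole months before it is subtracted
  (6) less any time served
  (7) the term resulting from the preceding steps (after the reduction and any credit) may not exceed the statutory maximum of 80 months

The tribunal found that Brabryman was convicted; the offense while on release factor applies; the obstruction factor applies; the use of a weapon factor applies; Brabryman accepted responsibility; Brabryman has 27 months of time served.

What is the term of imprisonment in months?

Offense while on release enhancement: +8 months
Obstruction enhancement: +56 months
Use of a weapon enhancement: +39 months
Adjusted term: 69 months + 8 months + 56 months + 39 months = 172 months
Acceptance of responsibility reduction: 15% of 172 months = 25 months (rounded down)
After reduction: 172 − 25 = 147 months
Less time served: 147 months − 27 months = 120 months
Cap at 80 months: 120 months exceeds the cap → 80 months

80 months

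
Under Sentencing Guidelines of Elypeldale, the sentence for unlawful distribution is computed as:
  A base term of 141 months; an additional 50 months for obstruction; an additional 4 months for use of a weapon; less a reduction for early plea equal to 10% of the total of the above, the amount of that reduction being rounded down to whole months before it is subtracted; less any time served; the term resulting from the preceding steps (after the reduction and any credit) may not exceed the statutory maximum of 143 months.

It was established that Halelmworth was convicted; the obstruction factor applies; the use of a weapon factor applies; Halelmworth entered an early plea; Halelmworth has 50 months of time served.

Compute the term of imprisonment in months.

Obstruction enhancement: +50 months
Use of a weapon enhancement: +4 months
Adjusted term: 141 months + 50 months + 4 months = 195 months
Early plea reduction: 10% of 195 months = 19 months (rounded down)
After reduction: 195 − 19 = 176 months
Less time served: 176 months − 50 months = 126 months
Cap at 143 months: 126 months is within the cap, no reduction.

126 months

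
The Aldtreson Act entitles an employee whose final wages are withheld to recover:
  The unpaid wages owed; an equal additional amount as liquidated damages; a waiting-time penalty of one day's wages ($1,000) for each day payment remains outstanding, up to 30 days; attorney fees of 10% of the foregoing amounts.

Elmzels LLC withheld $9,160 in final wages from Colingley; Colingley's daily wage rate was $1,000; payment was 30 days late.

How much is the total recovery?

Total award: $53,152

Liquidated damages (equal amount): $9,160
Penalty days: min(30, 30) = 30
Waiting-time penalty: 30 × $1,000 = $30,000
Subtotal: $9,160 + $9,160 + $30,000 = $48,320
Attorney fees: 10% of $48,320 = $4,832
Total award: $48,320 + $4,832 = $53,152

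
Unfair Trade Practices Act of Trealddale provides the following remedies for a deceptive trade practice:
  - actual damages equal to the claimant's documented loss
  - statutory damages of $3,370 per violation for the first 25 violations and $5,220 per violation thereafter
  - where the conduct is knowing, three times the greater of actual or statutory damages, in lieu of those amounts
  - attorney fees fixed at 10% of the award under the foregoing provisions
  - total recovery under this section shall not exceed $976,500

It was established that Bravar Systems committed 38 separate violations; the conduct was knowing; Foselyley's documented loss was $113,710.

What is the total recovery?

$501,963

First 25 violations: 25 × $3,370 = $84,250
Remaining violations: (38 − 25) × $5,220 = $67,860
Statutory damages: $84,250 + $67,860 = $152,110
Greater of actual damages ($113,710) or statutory damages ($152,110): $152,110
Trebled: 3 × $152,110 = $456,330
Attorney fees: 10% of $456,330 = $45,633
Total before cap: $456,330 + $45,633 = $501,963
Cap at $976,500: $501,963 is within the cap, no reduction.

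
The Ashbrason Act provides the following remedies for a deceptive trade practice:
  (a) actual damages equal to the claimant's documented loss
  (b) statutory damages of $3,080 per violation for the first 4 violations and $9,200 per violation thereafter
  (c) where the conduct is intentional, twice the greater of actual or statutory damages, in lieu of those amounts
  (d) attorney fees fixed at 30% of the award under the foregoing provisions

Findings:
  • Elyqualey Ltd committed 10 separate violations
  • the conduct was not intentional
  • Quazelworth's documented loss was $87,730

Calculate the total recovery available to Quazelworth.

First 4 violations: 4 × $3,080 = $12,320
Remaining violations: (10 − 4) × $9,200 = $55,200
Statutory damages: $12,320 + $55,200 = $67,520
Conduct not intentional: the in-lieu enhancement does not apply.
Actual plus statutory damages: $87,730 + $67,520 = $155,250
Attorney fees: 30% of $155,250 = $46,575
Total recovery: $155,250 + $46,575 = $201,825

$201,825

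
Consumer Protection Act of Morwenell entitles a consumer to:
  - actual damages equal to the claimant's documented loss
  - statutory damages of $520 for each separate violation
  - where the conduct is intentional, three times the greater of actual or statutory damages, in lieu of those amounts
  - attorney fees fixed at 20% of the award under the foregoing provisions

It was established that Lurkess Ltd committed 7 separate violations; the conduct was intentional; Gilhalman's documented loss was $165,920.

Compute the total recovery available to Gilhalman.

$597,312

Statutory damages: 7 × $520 = $3,640
Greater of actual damages ($165,920) or statutory damages ($3,640): $165,920
Trebled: 3 × $165,920 = $497,760
Attorney fees: 20% of $497,760 = $99,552
Total recovery: $497,760 + $99,552 = $597,312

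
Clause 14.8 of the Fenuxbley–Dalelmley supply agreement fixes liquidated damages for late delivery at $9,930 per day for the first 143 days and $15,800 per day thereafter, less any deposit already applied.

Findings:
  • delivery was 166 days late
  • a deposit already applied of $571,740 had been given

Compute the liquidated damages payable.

First 143 days: 143 × $9,930 = $1,419,990
Remaining days: (166 − 143) × $15,800 = $363,400
Accrued per-day damages: $1,419,990 + $363,400 = $1,783,390
Less deposit already applied: $1,783,390 − $571,740 = $1,211,650

$1,211,650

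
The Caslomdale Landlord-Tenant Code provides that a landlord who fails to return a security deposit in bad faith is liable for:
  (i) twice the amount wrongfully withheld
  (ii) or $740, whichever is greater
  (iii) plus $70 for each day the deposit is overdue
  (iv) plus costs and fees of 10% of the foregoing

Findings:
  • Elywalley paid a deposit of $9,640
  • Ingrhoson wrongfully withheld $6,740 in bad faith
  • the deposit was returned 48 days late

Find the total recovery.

$18,524

Doubled: 2 × $6,740 = $13,480
Minimum $740: $13,480 meets the minimum, no increase.
Late-return penalty: 48 × $70 = $3,360
Damages plus late penalty: $13,480 + $3,360 = $16,840
Costs and fees: 10% of $16,840 = $1,684
Total recovery: $16,840 + $1,684 = $18,524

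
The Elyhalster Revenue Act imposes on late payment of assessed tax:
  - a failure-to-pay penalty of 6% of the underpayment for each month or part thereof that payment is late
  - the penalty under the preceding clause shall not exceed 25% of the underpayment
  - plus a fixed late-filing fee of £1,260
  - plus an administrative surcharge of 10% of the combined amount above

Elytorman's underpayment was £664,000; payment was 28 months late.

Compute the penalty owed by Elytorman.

Accrued rate: 6% × 28 = 168%, capped at 25% → 25%
Failure-to-pay penalty: 25% of £664,000 = £166,000
Penalty before surcharge: £166,000 + £1,260 = £167,260
Administrative surcharge: 10% of £167,260 = £16,726
Total penalty: £167,260 + £16,726 = £183,986

Penalty: £183,986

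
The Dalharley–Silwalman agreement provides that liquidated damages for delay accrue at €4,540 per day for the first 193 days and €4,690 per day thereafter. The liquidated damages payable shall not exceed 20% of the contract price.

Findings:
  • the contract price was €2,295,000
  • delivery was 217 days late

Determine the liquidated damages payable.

€459,000

First 193 days: 193 × €4,540 = €876,220
Remaining days: (217 − 193) × €4,690 = €112,560
Accrued per-day damages: €876,220 + €112,560 = €988,780
Cap: 20% of €2,295,000 = €459,000
Cap at €459,000: €988,780 exceeds the cap → €459,000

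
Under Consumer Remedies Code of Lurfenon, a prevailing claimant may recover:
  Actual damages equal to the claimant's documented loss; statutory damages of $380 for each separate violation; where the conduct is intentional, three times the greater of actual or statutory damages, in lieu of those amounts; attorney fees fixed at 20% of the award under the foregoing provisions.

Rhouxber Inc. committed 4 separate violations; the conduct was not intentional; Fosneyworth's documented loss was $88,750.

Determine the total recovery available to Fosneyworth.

$108,324

Statutory damages: 4 × $380 = $1,520
Conduct not intentional: the in-lieu enhancement does not apply.
Actual plus statutory damages: $88,750 + $1,520 = $90,270
Attorney fees: 20% of $90,270 = $18,054
Total recovery: $90,270 + $18,054 = $108,324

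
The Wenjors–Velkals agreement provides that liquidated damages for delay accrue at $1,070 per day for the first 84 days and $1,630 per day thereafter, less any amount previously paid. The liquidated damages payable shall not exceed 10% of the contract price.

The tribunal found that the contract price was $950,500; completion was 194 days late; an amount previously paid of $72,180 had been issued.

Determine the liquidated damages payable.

$95,050

First 84 days: 84 × $1,070 = $89,880
Remaining days: (194 − 84) × $1,630 = $179,300
Accrued per-day damages: $89,880 + $179,300 = $269,180
Less amount previously paid: $269,180 − $72,180 = $197,000
Cap: 10% of $950,500 = $95,050
Cap at $95,050: $197,000 exceeds the cap → $95,050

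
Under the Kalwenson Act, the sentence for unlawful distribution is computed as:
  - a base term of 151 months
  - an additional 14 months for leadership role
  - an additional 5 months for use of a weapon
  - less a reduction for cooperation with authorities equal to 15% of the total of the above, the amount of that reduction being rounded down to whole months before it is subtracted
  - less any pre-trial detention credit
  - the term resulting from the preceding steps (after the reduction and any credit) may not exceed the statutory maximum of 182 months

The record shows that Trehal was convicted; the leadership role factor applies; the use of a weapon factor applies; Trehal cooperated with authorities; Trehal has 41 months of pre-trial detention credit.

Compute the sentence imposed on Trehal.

104 months

Leadership role enhancement: +14 months
Use of a weapon enhancement: +5 months
Adjusted term: 151 months + 14 months + 5 months = 170 months
Cooperation with authorities reduction: 15% of 170 months = 25 months (rounded down)
After reduction: 170 − 25 = 145 months
Less pre-trial detention credit: 145 months − 41 months = 104 months
Cap at 182 months: 104 months is within the cap, no reduction.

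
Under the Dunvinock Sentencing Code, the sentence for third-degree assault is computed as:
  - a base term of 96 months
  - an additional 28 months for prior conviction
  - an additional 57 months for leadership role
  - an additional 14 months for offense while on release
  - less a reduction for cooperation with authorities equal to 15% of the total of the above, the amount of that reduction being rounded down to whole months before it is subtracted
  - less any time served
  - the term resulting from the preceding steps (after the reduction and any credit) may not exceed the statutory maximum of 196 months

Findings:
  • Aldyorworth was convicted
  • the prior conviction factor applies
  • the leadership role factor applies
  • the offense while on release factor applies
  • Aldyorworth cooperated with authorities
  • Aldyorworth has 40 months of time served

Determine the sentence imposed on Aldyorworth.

Prior conviction enhancement: +28 months
Leadership role enhancement: +57 months
Offense while on release enhancement: +14 months
Adjusted term: 96 months + 28 months + 57 months + 14 months = 195 months
Cooperation with authorities reduction: 15% of 195 months = 29 months (rounded down)
After reduction: 195 − 29 = 166 months
Less time served: 166 months − 40 months = 126 months
Cap at 196 months: 126 months is within the cap, no reduction.

Sentence: 126 months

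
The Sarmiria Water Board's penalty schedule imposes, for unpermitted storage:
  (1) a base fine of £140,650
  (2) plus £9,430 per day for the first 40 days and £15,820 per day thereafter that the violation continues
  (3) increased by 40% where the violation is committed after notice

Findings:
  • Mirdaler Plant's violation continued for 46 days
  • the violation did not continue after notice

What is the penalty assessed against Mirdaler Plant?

First 40 days: 40 × £9,430 = £377,200
Remaining days: (46 − 40) × £15,820 = £94,920
Per-day component: £377,200 + £94,920 = £472,120
Base plus per-day: £140,650 + £472,120 = £612,770
The violation did not continue after notice: no 40% increase.

£612,770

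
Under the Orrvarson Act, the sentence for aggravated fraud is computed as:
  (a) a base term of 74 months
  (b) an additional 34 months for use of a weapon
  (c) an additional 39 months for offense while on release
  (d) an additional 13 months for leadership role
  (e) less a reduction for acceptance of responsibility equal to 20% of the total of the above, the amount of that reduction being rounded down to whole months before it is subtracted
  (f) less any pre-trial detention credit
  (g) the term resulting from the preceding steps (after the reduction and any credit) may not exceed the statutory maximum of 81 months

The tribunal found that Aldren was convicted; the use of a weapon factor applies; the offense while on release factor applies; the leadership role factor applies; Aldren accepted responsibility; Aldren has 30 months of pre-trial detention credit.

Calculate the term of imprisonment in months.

Use of a weapon enhancement: +34 months
Offense while on release enhancement: +39 months
Leadership role enhancement: +13 months
Adjusted term: 74 months + 34 months + 39 months + 13 months = 160 months
Acceptance of responsibility reduction: 20% of 160 months = 32 months (rounded down)
After reduction: 160 − 32 = 128 months
Less pre-trial detention credit: 128 months − 30 months = 98 months
Cap at 81 months: 98 months exceeds the cap → 81 months

81 months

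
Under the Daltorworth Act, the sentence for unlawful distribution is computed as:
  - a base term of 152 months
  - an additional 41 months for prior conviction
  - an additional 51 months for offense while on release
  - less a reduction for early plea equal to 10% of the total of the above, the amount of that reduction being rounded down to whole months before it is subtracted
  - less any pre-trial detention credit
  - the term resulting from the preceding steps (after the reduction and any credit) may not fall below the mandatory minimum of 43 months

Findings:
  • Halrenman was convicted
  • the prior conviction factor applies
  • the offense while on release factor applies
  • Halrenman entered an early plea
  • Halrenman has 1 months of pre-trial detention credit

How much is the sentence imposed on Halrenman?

219 months

Prior conviction enhancement: +41 months
Offense while on release enhancement: +51 months
Adjusted term: 152 months + 41 months + 51 months = 244 months
Early plea reduction: 10% of 244 months = 24 months (rounded down)
After reduction: 244 − 24 = 220 months
Less pre-trial detention credit: 220 months − 1 months = 219 months
Minimum 43 months: 219 months meets the minimum, no increase.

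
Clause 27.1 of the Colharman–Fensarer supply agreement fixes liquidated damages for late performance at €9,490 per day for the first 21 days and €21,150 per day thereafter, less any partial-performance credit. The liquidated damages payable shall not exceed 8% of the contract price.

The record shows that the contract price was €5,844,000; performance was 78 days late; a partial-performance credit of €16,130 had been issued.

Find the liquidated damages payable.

Liquidated damages: €467,520

First 21 days: 21 × €9,490 = €199,290
Remaining days: (78 − 21) × €21,150 = €1,205,550
Accrued per-day damages: €199,290 + €1,205,550 = €1,404,840
Less partial-performance credit: €1,404,840 − €16,130 = €1,388,710
Cap: 8% of €5,844,000 = €467,520
Cap at €467,520: €1,388,710 exceeds the cap → €467,520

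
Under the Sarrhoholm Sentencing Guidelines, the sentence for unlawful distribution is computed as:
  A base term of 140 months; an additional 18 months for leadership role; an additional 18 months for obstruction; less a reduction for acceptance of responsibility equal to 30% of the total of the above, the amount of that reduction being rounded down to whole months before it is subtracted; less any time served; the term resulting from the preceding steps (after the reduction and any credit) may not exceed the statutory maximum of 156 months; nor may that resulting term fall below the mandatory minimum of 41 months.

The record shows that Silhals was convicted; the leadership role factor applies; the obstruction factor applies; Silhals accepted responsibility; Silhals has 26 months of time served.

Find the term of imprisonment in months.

Leadership role enhancement: +18 months
Obstruction enhancement: +18 months
Adjusted term: 140 months + 18 months + 18 months = 176 months
Acceptance of responsibility reduction: 30% of 176 months = 52 months (rounded down)
After reduction: 176 − 52 = 124 months
Less time served: 124 months − 26 months = 98 months
Cap at 156 months: 98 months is within the cap, no reduction.
Minimum 41 months: 98 months meets the minimum, no increase.

98 months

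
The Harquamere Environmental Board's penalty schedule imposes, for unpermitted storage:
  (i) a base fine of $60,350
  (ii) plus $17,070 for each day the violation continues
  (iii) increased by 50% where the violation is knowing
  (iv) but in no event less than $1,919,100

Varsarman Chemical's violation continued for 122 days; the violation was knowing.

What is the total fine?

Per-day component: 122 × $17,070 = $2,082,540
Base plus per-day: $60,350 + $2,082,540 = $2,142,890
Enhancement: 50% of $2,142,890 = $1,071,445
Enhanced fine: $2,142,890 + $1,071,445 = $3,214,335
Minimum $1,919,100: $3,214,335 meets the minimum, no increase.

$3,214,335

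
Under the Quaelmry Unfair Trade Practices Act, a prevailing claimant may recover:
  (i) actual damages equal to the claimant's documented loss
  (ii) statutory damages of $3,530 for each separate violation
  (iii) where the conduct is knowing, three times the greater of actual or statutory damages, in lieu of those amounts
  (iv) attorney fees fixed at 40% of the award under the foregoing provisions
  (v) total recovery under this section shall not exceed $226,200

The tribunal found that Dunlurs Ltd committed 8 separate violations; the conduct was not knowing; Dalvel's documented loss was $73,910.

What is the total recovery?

Statutory damages: 8 × $3,530 = $28,240
Conduct not knowing: the in-lieu enhancement does not apply.
Actual plus statutory damages: $73,910 + $28,240 = $102,150
Attorney fees: 40% of $102,150 = $40,860
Total before cap: $102,150 + $40,860 = $143,010
Cap at $226,200: $143,010 is within the cap, no reduction.

$143,010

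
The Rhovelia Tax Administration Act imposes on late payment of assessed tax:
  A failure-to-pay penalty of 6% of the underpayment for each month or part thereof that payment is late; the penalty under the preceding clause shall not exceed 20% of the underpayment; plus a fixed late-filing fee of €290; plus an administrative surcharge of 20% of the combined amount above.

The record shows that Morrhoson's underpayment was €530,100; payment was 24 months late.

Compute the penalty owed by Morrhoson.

€127,572

Accrued rate: 6% × 24 = 144%, capped at 20% → 20%
Failure-to-pay penalty: 20% of €530,100 = €106,020
Penalty before surcharge: €106,020 + €290 = €106,310
Administrative surcharge: 20% of €106,310 = €21,262
Total penalty: €106,310 + €21,262 = €127,572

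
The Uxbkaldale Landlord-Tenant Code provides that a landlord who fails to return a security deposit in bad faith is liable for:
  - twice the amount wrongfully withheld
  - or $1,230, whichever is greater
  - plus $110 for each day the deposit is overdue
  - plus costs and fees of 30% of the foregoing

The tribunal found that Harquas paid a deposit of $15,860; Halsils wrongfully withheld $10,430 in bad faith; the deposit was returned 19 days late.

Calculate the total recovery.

Doubled: 2 × $10,430 = $20,860
Minimum $1,230: $20,860 meets the minimum, no increase.
Late-return penalty: 19 × $110 = $2,090
Damages plus late penalty: $20,860 + $2,090 = $22,950
Costs and fees: 30% of $22,950 = $6,885
Total recovery: $22,950 + $6,885 = $29,835

$29,835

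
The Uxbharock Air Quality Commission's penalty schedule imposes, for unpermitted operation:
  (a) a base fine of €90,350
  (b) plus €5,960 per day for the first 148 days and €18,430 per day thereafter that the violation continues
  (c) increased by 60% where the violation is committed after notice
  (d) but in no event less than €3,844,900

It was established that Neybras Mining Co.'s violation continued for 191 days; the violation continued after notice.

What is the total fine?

First 148 days: 148 × €5,960 = €882,080
Remaining days: (191 − 148) × €18,430 = €792,490
Per-day component: €882,080 + €792,490 = €1,674,570
Base plus per-day: €90,350 + €1,674,570 = €1,764,920
Enhancement: 60% of €1,764,920 = €1,058,952
Enhanced fine: €1,764,920 + €1,058,952 = €2,823,872
Minimum €3,844,900: €2,823,872 is below the minimum → €3,844,900

€3,844,900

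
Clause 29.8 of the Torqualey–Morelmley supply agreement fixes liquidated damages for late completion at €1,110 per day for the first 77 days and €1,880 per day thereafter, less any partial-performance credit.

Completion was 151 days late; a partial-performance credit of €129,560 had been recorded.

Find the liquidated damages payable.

First 77 days: 77 × €1,110 = €85,470
Remaining days: (151 − 77) × €1,880 = €139,120
Accrued per-day damages: €85,470 + €139,120 = €224,590
Less partial-performance credit: €224,590 − €129,560 = €95,030

Liquidated damages: €95,030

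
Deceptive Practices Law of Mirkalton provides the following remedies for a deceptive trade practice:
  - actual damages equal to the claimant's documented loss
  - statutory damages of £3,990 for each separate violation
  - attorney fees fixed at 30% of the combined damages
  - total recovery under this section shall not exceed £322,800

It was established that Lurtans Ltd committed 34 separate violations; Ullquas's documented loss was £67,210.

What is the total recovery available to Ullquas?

Statutory damages: 34 × £3,990 = £135,660
Combined damages: £67,210 + £135,660 = £202,870
Attorney fees: 30% of £202,870 = £60,861
Total before cap: £202,870 + £60,861 = £263,731
Cap at £322,800: £263,731 is within the cap, no reduction.

£263,731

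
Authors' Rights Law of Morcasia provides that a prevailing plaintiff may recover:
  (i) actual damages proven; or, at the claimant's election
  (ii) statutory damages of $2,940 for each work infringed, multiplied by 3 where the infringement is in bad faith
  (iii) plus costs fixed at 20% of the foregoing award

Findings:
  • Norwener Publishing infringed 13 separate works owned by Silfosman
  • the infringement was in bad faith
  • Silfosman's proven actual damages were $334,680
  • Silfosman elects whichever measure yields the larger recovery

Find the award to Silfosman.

$401,616

Statutory damages: 13 × $2,940 = $38,220
Trebled: 3 × $38,220 = $114,660
Greater of actual damages ($334,680) or enhanced statutory damages ($114,660): $334,680
Costs: 20% of $334,680 = $66,936
Award plus costs: $334,680 + $66,936 = $401,616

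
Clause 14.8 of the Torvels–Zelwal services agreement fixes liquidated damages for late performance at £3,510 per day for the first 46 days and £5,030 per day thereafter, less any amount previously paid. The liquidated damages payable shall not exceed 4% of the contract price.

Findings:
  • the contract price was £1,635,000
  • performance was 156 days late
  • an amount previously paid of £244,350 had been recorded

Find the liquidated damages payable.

Liquidated damages: £65,400

First 46 days: 46 × £3,510 = £161,460
Remaining days: (156 − 46) × £5,030 = £553,300
Accrued per-day damages: £161,460 + £553,300 = £714,760
Less amount previously paid: £714,760 − £244,350 = £470,410
Cap: 4% of £1,635,000 = £65,400
Cap at £65,400: £470,410 exceeds the cap → £65,400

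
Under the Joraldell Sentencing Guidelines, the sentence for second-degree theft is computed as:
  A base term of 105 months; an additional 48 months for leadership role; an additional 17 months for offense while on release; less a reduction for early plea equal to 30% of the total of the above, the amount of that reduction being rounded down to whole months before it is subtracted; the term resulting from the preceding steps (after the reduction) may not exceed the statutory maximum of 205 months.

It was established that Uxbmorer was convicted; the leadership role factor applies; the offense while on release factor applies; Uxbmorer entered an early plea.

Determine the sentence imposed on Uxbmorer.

119 months

Leadership role enhancement: +48 months
Offense while on release enhancement: +17 months
Adjusted term: 105 months + 48 months + 17 months = 170 months
Early plea reduction: 30% of 170 months = 51 months (rounded down)
After reduction: 170 − 51 = 119 months
Cap at 205 months: 119 months is within the cap, no reduction.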